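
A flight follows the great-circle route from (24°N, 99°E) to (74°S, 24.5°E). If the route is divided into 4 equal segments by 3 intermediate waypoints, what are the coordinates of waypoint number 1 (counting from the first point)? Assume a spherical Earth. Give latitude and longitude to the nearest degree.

≈ (2°S, 92°E)

From cos δ = sin φ₁ sin φ₂ + cos φ₁ cos φ₂ cos Δλ, the central angle is δ ≈ 1.900 rad (108.9°).
Interpolate at f = 1/4 with slerp weights a = sin((1−f)δ)/sin δ ≈ 1.046, b = sin(fδ)/sin δ ≈ 0.483.
p = a·p₁ + b·p₂ ≈ (-0.028, 0.999, -0.039); φ = arcsin(p_z) ≈ -2.26°, λ = atan2(p_y, p_x) ≈ 91.62°.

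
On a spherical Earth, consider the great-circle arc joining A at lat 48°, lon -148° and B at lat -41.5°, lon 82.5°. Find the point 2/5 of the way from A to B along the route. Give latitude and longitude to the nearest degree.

The haversine formula gives a central angle δ ≈ 2.517 rad (144.2°) between the endpoints.
Interpolate at f = 2/5 with slerp weights a = sin((1−f)δ)/sin δ ≈ 1.707, b = sin(fδ)/sin δ ≈ 1.445.
p = a·p₁ + b·p₂ ≈ (-0.827, 0.468, 0.311); φ = arcsin(p_z) ≈ 18.11°, λ = atan2(p_y, p_x) ≈ 150.51°.

≈ lat 18°, lon 151°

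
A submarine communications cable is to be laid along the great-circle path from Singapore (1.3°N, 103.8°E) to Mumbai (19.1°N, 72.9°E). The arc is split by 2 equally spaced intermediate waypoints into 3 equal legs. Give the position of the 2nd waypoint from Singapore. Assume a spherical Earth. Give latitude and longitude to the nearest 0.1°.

≈ (13.5°N, 83.6°E)

Convert each endpoint to a unit vector on the sphere (x = cos φ cos λ, y = cos φ sin λ, z = sin φ).
The central angle between the endpoints is δ = arccos(p₁·p₂) ≈ 0.613 rad (35.1°).
Interpolate at f = 2/3 with slerp weights a = sin((1−f)δ)/sin δ ≈ 0.353, b = sin(fδ)/sin δ ≈ 0.691.
p = a·p₁ + b·p₂ ≈ (0.108, 0.966, 0.234); φ = arcsin(p_z) ≈ 13.53°, λ = atan2(p_y, p_x) ≈ 83.63°.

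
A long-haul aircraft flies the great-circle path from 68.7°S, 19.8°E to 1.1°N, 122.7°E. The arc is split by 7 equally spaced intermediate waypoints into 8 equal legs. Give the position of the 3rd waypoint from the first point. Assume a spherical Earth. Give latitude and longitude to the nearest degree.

≈ 53°S, 92°E

The haversine formula gives a central angle δ ≈ 1.670 rad (95.7°) between the endpoints.
Interpolate at f = 3/8 with slerp weights a = sin((1−f)δ)/sin δ ≈ 0.869, b = sin(fδ)/sin δ ≈ 0.589.
p = a·p₁ + b·p₂ ≈ (-0.021, 0.602, -0.798); φ = arcsin(p_z) ≈ -52.93°, λ = atan2(p_y, p_x) ≈ 92.02°.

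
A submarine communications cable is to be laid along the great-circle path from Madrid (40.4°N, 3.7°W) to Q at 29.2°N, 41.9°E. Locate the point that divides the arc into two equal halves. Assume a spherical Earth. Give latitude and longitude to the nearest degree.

≈ 37°N, 21°E

From cos δ = sin φ₁ sin φ₂ + cos φ₁ cos φ₂ cos Δλ, the central angle is δ ≈ 0.674 rad (38.6°).
Interpolate at f = 1/2 with slerp weights a = sin((1−f)δ)/sin δ ≈ 0.530, b = sin(fδ)/sin δ ≈ 0.530.
p = a·p₁ + b·p₂ ≈ (0.747, 0.283, 0.602); φ = arcsin(p_z) ≈ 37.00°, λ = atan2(p_y, p_x) ≈ 20.74°.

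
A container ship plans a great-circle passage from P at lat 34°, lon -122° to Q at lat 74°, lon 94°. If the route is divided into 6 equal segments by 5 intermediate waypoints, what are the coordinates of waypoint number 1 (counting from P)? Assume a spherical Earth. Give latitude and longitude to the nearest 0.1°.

The haversine formula gives a central angle δ ≈ 1.210 rad (69.3°) between the endpoints.
Interpolate at f = 1/6 with slerp weights a = sin((1−f)δ)/sin δ ≈ 0.904, b = sin(fδ)/sin δ ≈ 0.214.
p = a·p₁ + b·p₂ ≈ (-0.401, -0.577, 0.711); φ = arcsin(p_z) ≈ 45.35°, λ = atan2(p_y, p_x) ≈ -124.83°.

≈ lat 45.4°, lon -124.8°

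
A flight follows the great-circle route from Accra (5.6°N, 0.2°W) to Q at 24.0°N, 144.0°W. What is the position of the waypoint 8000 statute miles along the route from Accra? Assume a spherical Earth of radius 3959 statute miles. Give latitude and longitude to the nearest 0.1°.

Write both endpoints as unit vectors p₁, p₂ with components (cos φ cos λ, cos φ sin λ, sin φ).
The central angle between the endpoints is δ = arccos(p₁·p₂) ≈ 2.338 rad (133.9°). The total great-circle distance is δ·R ≈ 2.338 × 3959 ≈ 9255 mi, so the target fraction is f = 8000/9255 ≈ 0.864.
Interpolate at f ≈ 0.864 with slerp weights a = sin((1−f)δ)/sin δ ≈ 0.433, b = sin(fδ)/sin δ ≈ 1.251.
p = a·p₁ + b·p₂ ≈ (-0.493, -0.673, 0.551); φ = arcsin(p_z) ≈ 33.43°, λ = atan2(p_y, p_x) ≈ -126.24°.

≈ 33.4°N, 126.2°W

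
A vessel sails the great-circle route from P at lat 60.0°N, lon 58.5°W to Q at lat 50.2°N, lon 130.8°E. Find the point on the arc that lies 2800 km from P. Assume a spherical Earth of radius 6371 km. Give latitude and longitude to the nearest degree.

≈ lat 84°N, lon 87°W

From cos δ = sin φ₁ sin φ₂ + cos φ₁ cos φ₂ cos Δλ, the central angle is δ ≈ 1.214 rad (69.5°). The total great-circle distance is δ·R ≈ 1.214 × 6371 ≈ 7733 km, so the target fraction is f = 2800/7733 ≈ 0.362.
Interpolate at f ≈ 0.362 with slerp weights a = sin((1−f)δ)/sin δ ≈ 0.746, b = sin(fδ)/sin δ ≈ 0.454.
p = a·p₁ + b·p₂ ≈ (0.005, -0.098, 0.995); φ = arcsin(p_z) ≈ 84.36°, λ = atan2(p_y, p_x) ≈ -87.07°.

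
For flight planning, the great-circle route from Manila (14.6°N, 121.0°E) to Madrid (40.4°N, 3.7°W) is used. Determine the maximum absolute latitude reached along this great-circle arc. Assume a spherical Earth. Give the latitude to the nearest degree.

The great circle lies in the plane with unit normal n̂ = (p₁ × p₂)/|p₁ × p₂|.
Here n̂_z ≈ -0.627; the vertex latitude is φ_max = arccos|n̂_z| ≈ 51.2°.

≈ 51°N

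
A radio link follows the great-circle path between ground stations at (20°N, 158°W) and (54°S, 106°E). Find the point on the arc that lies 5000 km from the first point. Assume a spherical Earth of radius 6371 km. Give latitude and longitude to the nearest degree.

Convert each endpoint to a unit vector on the sphere (x = cos φ cos λ, y = cos φ sin λ, z = sin φ).
The central angle between the endpoints is δ = arccos(p₁·p₂) ≈ 1.912 rad (109.5°). The total great-circle distance is δ·R ≈ 1.912 × 6371 ≈ 12180 km, so the target fraction is f = 5000/12180 ≈ 0.411.
Interpolate at f ≈ 0.411 with slerp weights a = sin((1−f)δ)/sin δ ≈ 0.958, b = sin(fδ)/sin δ ≈ 0.750.
p = a·p₁ + b·p₂ ≈ (-0.956, 0.086, -0.279); φ = arcsin(p_z) ≈ -16.19°, λ = atan2(p_y, p_x) ≈ 174.84°.

≈ (16°S, 175°E)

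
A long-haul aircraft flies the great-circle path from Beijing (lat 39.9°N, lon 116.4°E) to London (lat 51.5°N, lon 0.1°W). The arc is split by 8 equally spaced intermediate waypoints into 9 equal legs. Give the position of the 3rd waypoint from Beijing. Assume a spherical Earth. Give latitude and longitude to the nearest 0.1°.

≈ lat 57.3°N, lon 89.9°E

Write both endpoints as unit vectors p₁, p₂ with components (cos φ cos λ, cos φ sin λ, sin φ).
The central angle between the endpoints is δ = arccos(p₁·p₂) ≈ 1.278 rad (73.2°).
Interpolate at f = 3/9 with slerp weights a = sin((1−f)δ)/sin δ ≈ 0.786, b = sin(fδ)/sin δ ≈ 0.432.
p = a·p₁ + b·p₂ ≈ (0.001, 0.540, 0.842); φ = arcsin(p_z) ≈ 57.34°, λ = atan2(p_y, p_x) ≈ 89.94°.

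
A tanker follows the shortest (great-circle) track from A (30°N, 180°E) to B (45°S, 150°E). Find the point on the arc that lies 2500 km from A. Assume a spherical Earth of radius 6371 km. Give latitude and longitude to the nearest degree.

≈ (9°N, 172°E)

Convert each endpoint to a unit vector on the sphere (x = cos φ cos λ, y = cos φ sin λ, z = sin φ).
The central angle between the endpoints is δ = arccos(p₁·p₂) ≈ 1.393 rad (79.8°). The total great-circle distance is δ·R ≈ 1.393 × 6371 ≈ 8875 km, so the target fraction is f = 2500/8875 ≈ 0.282.
Interpolate at f ≈ 0.282 with slerp weights a = sin((1−f)δ)/sin δ ≈ 0.855, b = sin(fδ)/sin δ ≈ 0.389.
p = a·p₁ + b·p₂ ≈ (-0.979, 0.137, 0.153); φ = arcsin(p_z) ≈ 8.80°, λ = atan2(p_y, p_x) ≈ 172.01°.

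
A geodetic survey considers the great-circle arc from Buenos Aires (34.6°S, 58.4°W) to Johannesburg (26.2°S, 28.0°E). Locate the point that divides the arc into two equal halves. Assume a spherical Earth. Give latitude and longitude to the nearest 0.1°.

From cos δ = sin φ₁ sin φ₂ + cos φ₁ cos φ₂ cos Δλ, the central angle is δ ≈ 1.269 rad (72.7°).
Interpolate at f = 1/2 with slerp weights a = sin((1−f)δ)/sin δ ≈ 0.621, b = sin(fδ)/sin δ ≈ 0.621.
p = a·p₁ + b·p₂ ≈ (0.760, -0.174, -0.627); φ = arcsin(p_z) ≈ -38.81°, λ = atan2(p_y, p_x) ≈ -12.88°.

≈ 38.8°S, 12.9°W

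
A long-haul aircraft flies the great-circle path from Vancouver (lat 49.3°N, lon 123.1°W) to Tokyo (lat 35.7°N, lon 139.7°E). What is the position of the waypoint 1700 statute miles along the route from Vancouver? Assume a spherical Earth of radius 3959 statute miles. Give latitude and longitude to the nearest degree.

≈ lat 55°N, lon 163°W

Convert each endpoint to a unit vector on the sphere (x = cos φ cos λ, y = cos φ sin λ, z = sin φ).
The central angle between the endpoints is δ = arccos(p₁·p₂) ≈ 1.185 rad (67.9°). The total great-circle distance is δ·R ≈ 1.185 × 3959 ≈ 4693 mi, so the target fraction is f = 1700/4693 ≈ 0.362.
Interpolate at f ≈ 0.362 with slerp weights a = sin((1−f)δ)/sin δ ≈ 0.740, b = sin(fδ)/sin δ ≈ 0.449.
p = a·p₁ + b·p₂ ≈ (-0.542, -0.168, 0.823); φ = arcsin(p_z) ≈ 55.43°, λ = atan2(p_y, p_x) ≈ -162.74°.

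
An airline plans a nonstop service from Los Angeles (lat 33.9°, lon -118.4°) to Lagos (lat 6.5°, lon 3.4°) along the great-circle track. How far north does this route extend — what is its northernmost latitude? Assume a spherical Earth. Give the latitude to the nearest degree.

≈ 41°

The great circle lies in the plane with unit normal n̂ = (p₁ × p₂)/|p₁ × p₂|.
Here n̂_z ≈ +0.755; the vertex latitude is φ_max = arccos|n̂_z| ≈ 41.0°.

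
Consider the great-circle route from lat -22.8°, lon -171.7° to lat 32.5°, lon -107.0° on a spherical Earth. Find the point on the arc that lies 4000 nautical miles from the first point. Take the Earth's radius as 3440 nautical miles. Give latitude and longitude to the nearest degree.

≈ lat 23°, lon -122°

Convert each endpoint to a unit vector on the sphere (x = cos φ cos λ, y = cos φ sin λ, z = sin φ).
The central angle between the endpoints is δ = arccos(p₁·p₂) ≈ 1.446 rad (82.9°). The total great-circle distance is δ·R ≈ 1.446 × 3440 ≈ 4976 nmi, so the target fraction is f = 4000/4976 ≈ 0.804.
Interpolate at f ≈ 0.804 with slerp weights a = sin((1−f)δ)/sin δ ≈ 0.282, b = sin(fδ)/sin δ ≈ 0.925.
p = a·p₁ + b·p₂ ≈ (-0.485, -0.784, 0.388); φ = arcsin(p_z) ≈ 22.81°, λ = atan2(p_y, p_x) ≈ -121.77°.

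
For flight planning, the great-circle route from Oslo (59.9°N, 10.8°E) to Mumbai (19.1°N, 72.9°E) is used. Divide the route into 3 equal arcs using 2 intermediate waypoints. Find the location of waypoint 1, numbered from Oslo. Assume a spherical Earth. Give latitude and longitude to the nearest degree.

Convert each endpoint to a unit vector on the sphere (x = cos φ cos λ, y = cos φ sin λ, z = sin φ).
The central angle between the endpoints is δ = arccos(p₁·p₂) ≈ 1.042 rad (59.7°).
Interpolate at f = 1/3 with slerp weights a = sin((1−f)δ)/sin δ ≈ 0.741, b = sin(fδ)/sin δ ≈ 0.394.
p = a·p₁ + b·p₂ ≈ (0.475, 0.426, 0.770); φ = arcsin(p_z) ≈ 50.38°, λ = atan2(p_y, p_x) ≈ 41.88°.

≈ (50°N, 42°E)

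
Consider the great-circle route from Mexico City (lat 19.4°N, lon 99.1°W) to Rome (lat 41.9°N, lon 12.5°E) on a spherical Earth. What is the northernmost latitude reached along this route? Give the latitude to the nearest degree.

≈ 49°N

The great circle lies in the plane with unit normal n̂ = (p₁ × p₂)/|p₁ × p₂|.
Here n̂_z ≈ +0.653; the vertex latitude is φ_max = arccos|n̂_z| ≈ 49.2°.
Check via Clairaut: cos φ_max = |cos φ₁| · sin C = cos(19.4°)·sin(43.8°) ≈ 0.653, again giving ≈ 49.2°.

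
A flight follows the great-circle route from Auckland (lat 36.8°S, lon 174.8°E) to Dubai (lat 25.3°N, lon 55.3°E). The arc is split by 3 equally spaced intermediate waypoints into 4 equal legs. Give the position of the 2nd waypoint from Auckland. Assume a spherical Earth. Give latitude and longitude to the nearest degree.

≈ lat 11°S, lon 109°E

From cos δ = sin φ₁ sin φ₂ + cos φ₁ cos φ₂ cos Δλ, the central angle is δ ≈ 2.230 rad (127.8°).
Interpolate at f = 2/4 with slerp weights a = sin((1−f)δ)/sin δ ≈ 1.136, b = sin(fδ)/sin δ ≈ 1.136.
p = a·p₁ + b·p₂ ≈ (-0.321, 0.927, -0.195); φ = arcsin(p_z) ≈ -11.24°, λ = atan2(p_y, p_x) ≈ 109.12°.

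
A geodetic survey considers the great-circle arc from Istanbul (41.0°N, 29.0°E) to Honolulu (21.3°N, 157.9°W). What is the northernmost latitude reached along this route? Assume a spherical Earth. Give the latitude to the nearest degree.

≈ 85°N

The great circle lies in the plane with unit normal n̂ = (p₁ × p₂)/|p₁ × p₂|.
Here n̂_z ≈ +0.095; the vertex latitude is φ_max = arccos|n̂_z| ≈ 84.5°.
Check via Clairaut: cos φ_max = |cos φ₁| · sin C = cos(41.0°)·sin(7.2°) ≈ 0.095, again giving ≈ 84.5°.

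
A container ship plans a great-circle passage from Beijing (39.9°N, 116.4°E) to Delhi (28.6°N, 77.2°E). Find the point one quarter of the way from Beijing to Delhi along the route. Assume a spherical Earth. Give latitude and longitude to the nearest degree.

The haversine formula gives a central angle δ ≈ 0.593 rad (34.0°) between the endpoints.
Interpolate at f = 1/4 with slerp weights a = sin((1−f)δ)/sin δ ≈ 0.770, b = sin(fδ)/sin δ ≈ 0.264.
p = a·p₁ + b·p₂ ≈ (-0.211, 0.755, 0.620); φ = arcsin(p_z) ≈ 38.34°, λ = atan2(p_y, p_x) ≈ 105.62°.

≈ 38°N, 106°E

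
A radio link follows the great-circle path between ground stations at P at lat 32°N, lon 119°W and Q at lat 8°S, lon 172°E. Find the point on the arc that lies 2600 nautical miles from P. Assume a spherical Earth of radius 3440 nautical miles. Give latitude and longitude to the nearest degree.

≈ lat 12°N, lon 161°W

From cos δ = sin φ₁ sin φ₂ + cos φ₁ cos φ₂ cos Δλ, the central angle is δ ≈ 1.342 rad (76.9°). The total great-circle distance is δ·R ≈ 1.342 × 3440 ≈ 4615 nmi, so the target fraction is f = 2600/4615 ≈ 0.563.
Interpolate at f ≈ 0.563 with slerp weights a = sin((1−f)δ)/sin δ ≈ 0.568, b = sin(fδ)/sin δ ≈ 0.704.
p = a·p₁ + b·p₂ ≈ (-0.924, -0.324, 0.203); φ = arcsin(p_z) ≈ 11.70°, λ = atan2(p_y, p_x) ≈ -160.68°.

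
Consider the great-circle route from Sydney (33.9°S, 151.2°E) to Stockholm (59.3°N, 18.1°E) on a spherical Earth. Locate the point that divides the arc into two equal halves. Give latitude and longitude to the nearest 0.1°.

Convert each endpoint to a unit vector on the sphere (x = cos φ cos λ, y = cos φ sin λ, z = sin φ).
The central angle between the endpoints is δ = arccos(p₁·p₂) ≈ 2.448 rad (140.3°).
Interpolate at f = 1/2 with slerp weights a = sin((1−f)δ)/sin δ ≈ 1.472, b = sin(fδ)/sin δ ≈ 1.472.
p = a·p₁ + b·p₂ ≈ (-0.356, 0.822, 0.445); φ = arcsin(p_z) ≈ 26.40°, λ = atan2(p_y, p_x) ≈ 113.43°.

≈ 26.4°N, 113.4°E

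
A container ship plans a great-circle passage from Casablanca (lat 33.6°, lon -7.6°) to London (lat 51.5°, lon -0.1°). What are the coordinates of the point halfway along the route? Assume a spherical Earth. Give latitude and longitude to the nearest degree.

≈ lat 43°, lon -4°

Convert each endpoint to a unit vector on the sphere (x = cos φ cos λ, y = cos φ sin λ, z = sin φ).
The central angle between the endpoints is δ = arccos(p₁·p₂) ≈ 0.327 rad (18.7°).
Interpolate at f = 1/2 with slerp weights a = sin((1−f)δ)/sin δ ≈ 0.507, b = sin(fδ)/sin δ ≈ 0.507.
p = a·p₁ + b·p₂ ≈ (0.734, -0.056, 0.677); φ = arcsin(p_z) ≈ 42.61°, λ = atan2(p_y, p_x) ≈ -4.39°.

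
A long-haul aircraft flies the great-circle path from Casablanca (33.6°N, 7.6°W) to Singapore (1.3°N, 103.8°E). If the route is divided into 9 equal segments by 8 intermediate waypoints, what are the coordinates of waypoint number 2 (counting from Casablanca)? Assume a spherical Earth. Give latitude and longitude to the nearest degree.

Write both endpoints as unit vectors p₁, p₂ with components (cos φ cos λ, cos φ sin λ, sin φ).
The central angle between the endpoints is δ = arccos(p₁·p₂) ≈ 1.866 rad (106.9°).
Interpolate at f = 2/9 with slerp weights a = sin((1−f)δ)/sin δ ≈ 1.038, b = sin(fδ)/sin δ ≈ 0.421.
p = a·p₁ + b·p₂ ≈ (0.756, 0.295, 0.584); φ = arcsin(p_z) ≈ 35.73°, λ = atan2(p_y, p_x) ≈ 21.28°.

≈ 36°N, 21°E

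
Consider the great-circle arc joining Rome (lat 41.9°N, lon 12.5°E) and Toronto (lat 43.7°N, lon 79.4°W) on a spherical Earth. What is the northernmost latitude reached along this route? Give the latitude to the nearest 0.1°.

The great circle lies in the plane with unit normal n̂ = (p₁ × p₂)/|p₁ × p₂|.
Here n̂_z ≈ -0.600; the vertex latitude is φ_max = arccos|n̂_z| ≈ 53.1°.
Check via Clairaut: cos φ_max = |cos φ₁| · sin C = cos(41.9°)·sin(53.7°) ≈ 0.600, again giving ≈ 53.1°.

≈ 53.1°N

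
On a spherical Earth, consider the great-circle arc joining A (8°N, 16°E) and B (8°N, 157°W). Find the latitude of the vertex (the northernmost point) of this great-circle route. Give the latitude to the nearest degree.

The great circle lies in the plane with unit normal n̂ = (p₁ × p₂)/|p₁ × p₂|.
Here n̂_z ≈ -0.398; the vertex latitude is φ_max = arccos|n̂_z| ≈ 66.5°.
Check via Clairaut: cos φ_max = |cos φ₁| · sin C = cos(8.0°)·sin(23.7°) ≈ 0.398, again giving ≈ 66.5°.

≈ 67°N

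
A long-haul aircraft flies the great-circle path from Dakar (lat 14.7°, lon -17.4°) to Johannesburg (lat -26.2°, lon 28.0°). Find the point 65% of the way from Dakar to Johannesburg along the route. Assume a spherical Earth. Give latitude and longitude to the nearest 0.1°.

The haversine formula gives a central angle δ ≈ 1.050 rad (60.2°) between the endpoints.
Interpolate at f = 0.65 with slerp weights a = sin((1−f)δ)/sin δ ≈ 0.414, b = sin(fδ)/sin δ ≈ 0.727.
p = a·p₁ + b·p₂ ≈ (0.958, 0.186, -0.216); φ = arcsin(p_z) ≈ -12.47°, λ = atan2(p_y, p_x) ≈ 11.01°.

≈ lat -12.5°, lon 11.0°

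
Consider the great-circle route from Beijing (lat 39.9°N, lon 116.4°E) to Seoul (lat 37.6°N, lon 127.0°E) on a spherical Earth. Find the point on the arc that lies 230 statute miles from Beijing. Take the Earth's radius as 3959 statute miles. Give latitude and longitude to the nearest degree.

From cos δ = sin φ₁ sin φ₂ + cos φ₁ cos φ₂ cos Δλ, the central angle is δ ≈ 0.150 rad (8.6°). The total great-circle distance is δ·R ≈ 0.150 × 3959 ≈ 592 mi, so the target fraction is f = 230/592 ≈ 0.388.
Interpolate at f ≈ 0.388 with slerp weights a = sin((1−f)δ)/sin δ ≈ 0.613, b = sin(fδ)/sin δ ≈ 0.389.
p = a·p₁ + b·p₂ ≈ (-0.395, 0.668, 0.631); φ = arcsin(p_z) ≈ 39.12°, λ = atan2(p_y, p_x) ≈ 120.60°.

≈ lat 39°N, lon 121°E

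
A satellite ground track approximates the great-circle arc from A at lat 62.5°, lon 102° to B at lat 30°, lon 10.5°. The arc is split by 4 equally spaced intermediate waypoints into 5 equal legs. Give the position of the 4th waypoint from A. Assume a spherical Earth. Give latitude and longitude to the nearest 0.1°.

≈ lat 40.8°, lon 19.2°

Convert each endpoint to a unit vector on the sphere (x = cos φ cos λ, y = cos φ sin λ, z = sin φ).
The central angle between the endpoints is δ = arccos(p₁·p₂) ≈ 1.123 rad (64.3°).
Interpolate at f = 4/5 with slerp weights a = sin((1−f)δ)/sin δ ≈ 0.247, b = sin(fδ)/sin δ ≈ 0.868.
p = a·p₁ + b·p₂ ≈ (0.715, 0.249, 0.653); φ = arcsin(p_z) ≈ 40.78°, λ = atan2(p_y, p_x) ≈ 19.16°.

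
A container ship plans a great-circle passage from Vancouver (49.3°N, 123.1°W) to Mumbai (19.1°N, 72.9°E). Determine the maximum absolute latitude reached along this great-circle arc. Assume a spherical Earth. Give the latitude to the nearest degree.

≈ 80°N

The great circle lies in the plane with unit normal n̂ = (p₁ × p₂)/|p₁ × p₂|.
Here n̂_z ≈ -0.181; the vertex latitude is φ_max = arccos|n̂_z| ≈ 79.6°.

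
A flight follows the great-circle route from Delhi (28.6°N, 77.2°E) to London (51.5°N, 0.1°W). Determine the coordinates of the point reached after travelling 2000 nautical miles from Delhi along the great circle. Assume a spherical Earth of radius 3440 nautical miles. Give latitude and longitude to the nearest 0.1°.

≈ 48.2°N, 42.1°E

From cos δ = sin φ₁ sin φ₂ + cos φ₁ cos φ₂ cos Δλ, the central angle is δ ≈ 1.053 rad (60.3°). The total great-circle distance is δ·R ≈ 1.053 × 3440 ≈ 3623 nmi, so the target fraction is f = 2000/3623 ≈ 0.552.
Interpolate at f ≈ 0.552 with slerp weights a = sin((1−f)δ)/sin δ ≈ 0.523, b = sin(fδ)/sin δ ≈ 0.632.
p = a·p₁ + b·p₂ ≈ (0.495, 0.447, 0.745); φ = arcsin(p_z) ≈ 48.15°, λ = atan2(p_y, p_x) ≈ 42.08°.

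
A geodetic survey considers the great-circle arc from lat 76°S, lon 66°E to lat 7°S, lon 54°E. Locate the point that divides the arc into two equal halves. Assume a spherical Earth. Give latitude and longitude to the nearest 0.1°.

Convert each endpoint to a unit vector on the sphere (x = cos φ cos λ, y = cos φ sin λ, z = sin φ).
The central angle between the endpoints is δ = arccos(p₁·p₂) ≈ 1.210 rad (69.3°).
Interpolate at f = 1/2 with slerp weights a = sin((1−f)δ)/sin δ ≈ 0.608, b = sin(fδ)/sin δ ≈ 0.608.
p = a·p₁ + b·p₂ ≈ (0.414, 0.622, -0.664); φ = arcsin(p_z) ≈ -41.60°, λ = atan2(p_y, p_x) ≈ 56.34°.

≈ lat 41.6°S, lon 56.3°E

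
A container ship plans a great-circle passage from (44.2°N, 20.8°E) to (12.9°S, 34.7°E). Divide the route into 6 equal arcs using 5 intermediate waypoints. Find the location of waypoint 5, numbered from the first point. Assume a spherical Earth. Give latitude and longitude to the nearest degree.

From cos δ = sin φ₁ sin φ₂ + cos φ₁ cos φ₂ cos Δλ, the central angle is δ ≈ 1.021 rad (58.5°).
Interpolate at f = 5/6 with slerp weights a = sin((1−f)δ)/sin δ ≈ 0.199, b = sin(fδ)/sin δ ≈ 0.882.
p = a·p₁ + b·p₂ ≈ (0.840, 0.540, -0.058); φ = arcsin(p_z) ≈ -3.35°, λ = atan2(p_y, p_x) ≈ 32.74°.

≈ (3°S, 33°E)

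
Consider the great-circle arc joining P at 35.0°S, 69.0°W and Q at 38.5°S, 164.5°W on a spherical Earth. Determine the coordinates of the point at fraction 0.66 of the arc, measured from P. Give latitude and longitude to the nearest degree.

Write both endpoints as unit vectors p₁, p₂ with components (cos φ cos λ, cos φ sin λ, sin φ).
The central angle between the endpoints is δ = arccos(p₁·p₂) ≈ 1.271 rad (72.8°).
Interpolate at f = 0.66 with slerp weights a = sin((1−f)δ)/sin δ ≈ 0.438, b = sin(fδ)/sin δ ≈ 0.779.
p = a·p₁ + b·p₂ ≈ (-0.458, -0.498, -0.736); φ = arcsin(p_z) ≈ -47.40°, λ = atan2(p_y, p_x) ≈ -132.63°.

≈ 47°S, 133°W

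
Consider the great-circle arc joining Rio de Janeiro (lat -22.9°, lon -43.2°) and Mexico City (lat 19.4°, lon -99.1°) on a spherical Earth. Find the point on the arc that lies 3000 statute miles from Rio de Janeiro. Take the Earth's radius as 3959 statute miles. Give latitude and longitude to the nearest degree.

≈ lat 4°, lon -78°

Write both endpoints as unit vectors p₁, p₂ with components (cos φ cos λ, cos φ sin λ, sin φ).
The central angle between the endpoints is δ = arccos(p₁·p₂) ≈ 1.205 rad (69.0°). The total great-circle distance is δ·R ≈ 1.205 × 3959 ≈ 4770 mi, so the target fraction is f = 3000/4770 ≈ 0.629.
Interpolate at f ≈ 0.629 with slerp weights a = sin((1−f)δ)/sin δ ≈ 0.463, b = sin(fδ)/sin δ ≈ 0.736.
p = a·p₁ + b·p₂ ≈ (0.201, -0.977, 0.064); φ = arcsin(p_z) ≈ 3.69°, λ = atan2(p_y, p_x) ≈ -78.38°.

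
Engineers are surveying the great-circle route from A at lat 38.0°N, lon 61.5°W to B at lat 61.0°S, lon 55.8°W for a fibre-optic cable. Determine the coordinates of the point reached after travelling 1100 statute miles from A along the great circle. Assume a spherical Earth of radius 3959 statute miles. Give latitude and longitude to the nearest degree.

Write both endpoints as unit vectors p₁, p₂ with components (cos φ cos λ, cos φ sin λ, sin φ).
The central angle between the endpoints is δ = arccos(p₁·p₂) ≈ 1.730 rad (99.1°). The total great-circle distance is δ·R ≈ 1.730 × 3959 ≈ 6848 mi, so the target fraction is f = 1100/6848 ≈ 0.161.
Interpolate at f ≈ 0.161 with slerp weights a = sin((1−f)δ)/sin δ ≈ 1.006, b = sin(fδ)/sin δ ≈ 0.278.
p = a·p₁ + b·p₂ ≈ (0.454, -0.808, 0.376); φ = arcsin(p_z) ≈ 22.10°, λ = atan2(p_y, p_x) ≈ -60.67°.

≈ lat 22°N, lon 61°W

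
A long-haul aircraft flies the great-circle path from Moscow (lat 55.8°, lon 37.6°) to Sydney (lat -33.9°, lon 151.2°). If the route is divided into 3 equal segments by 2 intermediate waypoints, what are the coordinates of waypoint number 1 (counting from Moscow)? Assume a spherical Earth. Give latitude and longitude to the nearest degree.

From cos δ = sin φ₁ sin φ₂ + cos φ₁ cos φ₂ cos Δλ, the central angle is δ ≈ 2.276 rad (130.4°).
Interpolate at f = 1/3 with slerp weights a = sin((1−f)δ)/sin δ ≈ 1.311, b = sin(fδ)/sin δ ≈ 0.903.
p = a·p₁ + b·p₂ ≈ (-0.073, 0.811, 0.581); φ = arcsin(p_z) ≈ 35.50°, λ = atan2(p_y, p_x) ≈ 95.15°.

≈ lat 35°, lon 95°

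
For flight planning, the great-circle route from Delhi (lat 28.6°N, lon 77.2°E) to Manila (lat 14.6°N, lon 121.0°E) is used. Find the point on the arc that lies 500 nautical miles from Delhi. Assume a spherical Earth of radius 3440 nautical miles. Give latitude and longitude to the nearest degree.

≈ lat 27°N, lon 86°E

The haversine formula gives a central angle δ ≈ 0.747 rad (42.8°) between the endpoints. The total great-circle distance is δ·R ≈ 0.747 × 3440 ≈ 2569 nmi, so the target fraction is f = 500/2569 ≈ 0.195.
Interpolate at f ≈ 0.195 with slerp weights a = sin((1−f)δ)/sin δ ≈ 0.833, b = sin(fδ)/sin δ ≈ 0.213.
p = a·p₁ + b·p₂ ≈ (0.056, 0.890, 0.452); φ = arcsin(p_z) ≈ 26.90°, λ = atan2(p_y, p_x) ≈ 86.42°.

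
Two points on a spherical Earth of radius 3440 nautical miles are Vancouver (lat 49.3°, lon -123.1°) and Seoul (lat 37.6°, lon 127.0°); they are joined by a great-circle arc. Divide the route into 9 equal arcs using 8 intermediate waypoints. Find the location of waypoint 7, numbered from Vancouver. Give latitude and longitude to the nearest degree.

Convert each endpoint to a unit vector on the sphere (x = cos φ cos λ, y = cos φ sin λ, z = sin φ).
The central angle between the endpoints is δ = arccos(p₁·p₂) ≈ 1.280 rad (73.3°).
Interpolate at f = 7/9 with slerp weights a = sin((1−f)δ)/sin δ ≈ 0.293, b = sin(fδ)/sin δ ≈ 0.876.
p = a·p₁ + b·p₂ ≈ (-0.522, 0.394, 0.756); φ = arcsin(p_z) ≈ 49.15°, λ = atan2(p_y, p_x) ≈ 142.94°.

≈ lat 49°, lon 143°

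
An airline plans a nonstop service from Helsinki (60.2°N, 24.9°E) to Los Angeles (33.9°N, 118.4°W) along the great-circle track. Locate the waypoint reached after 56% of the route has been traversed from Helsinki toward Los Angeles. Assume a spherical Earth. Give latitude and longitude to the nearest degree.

Write both endpoints as unit vectors p₁, p₂ with components (cos φ cos λ, cos φ sin λ, sin φ).
The central angle between the endpoints is δ = arccos(p₁·p₂) ≈ 1.417 rad (81.2°).
Interpolate at f = 0.56 with slerp weights a = sin((1−f)δ)/sin δ ≈ 0.591, b = sin(fδ)/sin δ ≈ 0.721.
p = a·p₁ + b·p₂ ≈ (-0.018, -0.403, 0.915); φ = arcsin(p_z) ≈ 66.21°, λ = atan2(p_y, p_x) ≈ -92.62°.

≈ (66°N, 93°W)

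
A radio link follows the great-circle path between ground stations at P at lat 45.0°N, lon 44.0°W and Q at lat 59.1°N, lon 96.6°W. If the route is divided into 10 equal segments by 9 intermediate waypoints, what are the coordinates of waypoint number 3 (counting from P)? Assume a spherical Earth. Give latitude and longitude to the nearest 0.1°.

≈ lat 51.5°N, lon 56.0°W

Convert each endpoint to a unit vector on the sphere (x = cos φ cos λ, y = cos φ sin λ, z = sin φ).
The central angle between the endpoints is δ = arccos(p₁·p₂) ≈ 0.597 rad (34.2°).
Interpolate at f = 3/10 with slerp weights a = sin((1−f)δ)/sin δ ≈ 0.722, b = sin(fδ)/sin δ ≈ 0.317.
p = a·p₁ + b·p₂ ≈ (0.348, -0.516, 0.782); φ = arcsin(p_z) ≈ 51.48°, λ = atan2(p_y, p_x) ≈ -55.98°.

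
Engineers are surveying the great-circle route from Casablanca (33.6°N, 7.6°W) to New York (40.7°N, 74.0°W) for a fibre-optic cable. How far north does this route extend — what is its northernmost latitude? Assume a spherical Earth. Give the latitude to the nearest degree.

≈ 43°N

The great circle lies in the plane with unit normal n̂ = (p₁ × p₂)/|p₁ × p₂|.
Here n̂_z ≈ -0.733; the vertex latitude is φ_max = arccos|n̂_z| ≈ 42.9°.
Check via Clairaut: cos φ_max = |cos φ₁| · sin C = cos(33.6°)·sin(61.6°) ≈ 0.733, again giving ≈ 42.9°.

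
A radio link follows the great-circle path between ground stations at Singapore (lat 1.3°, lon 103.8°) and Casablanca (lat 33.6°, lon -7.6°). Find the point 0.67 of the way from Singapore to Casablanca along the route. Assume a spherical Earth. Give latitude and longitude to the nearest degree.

From cos δ = sin φ₁ sin φ₂ + cos φ₁ cos φ₂ cos Δλ, the central angle is δ ≈ 1.866 rad (106.9°).
Interpolate at f = 0.67 with slerp weights a = sin((1−f)δ)/sin δ ≈ 0.604, b = sin(fδ)/sin δ ≈ 0.992.
p = a·p₁ + b·p₂ ≈ (0.675, 0.477, 0.563); φ = arcsin(p_z) ≈ 34.25°, λ = atan2(p_y, p_x) ≈ 35.24°.

≈ lat 34°, lon 35°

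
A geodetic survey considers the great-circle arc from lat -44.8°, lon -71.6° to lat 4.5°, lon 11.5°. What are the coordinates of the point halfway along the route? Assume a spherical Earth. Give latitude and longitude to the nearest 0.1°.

≈ lat -25.9°, lon -21.6°

Write both endpoints as unit vectors p₁, p₂ with components (cos φ cos λ, cos φ sin λ, sin φ).
The central angle between the endpoints is δ = arccos(p₁·p₂) ≈ 1.541 rad (88.3°).
Interpolate at f = 1/2 with slerp weights a = sin((1−f)δ)/sin δ ≈ 0.697, b = sin(fδ)/sin δ ≈ 0.697.
p = a·p₁ + b·p₂ ≈ (0.837, -0.331, -0.436); φ = arcsin(p_z) ≈ -25.87°, λ = atan2(p_y, p_x) ≈ -21.56°.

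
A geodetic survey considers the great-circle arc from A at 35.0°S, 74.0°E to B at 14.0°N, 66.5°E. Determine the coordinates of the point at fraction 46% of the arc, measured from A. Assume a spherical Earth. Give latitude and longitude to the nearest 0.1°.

From cos δ = sin φ₁ sin φ₂ + cos φ₁ cos φ₂ cos Δλ, the central angle is δ ≈ 0.864 rad (49.5°).
Interpolate at f = 0.46 with slerp weights a = sin((1−f)δ)/sin δ ≈ 0.592, b = sin(fδ)/sin δ ≈ 0.509.
p = a·p₁ + b·p₂ ≈ (0.331, 0.919, -0.216); φ = arcsin(p_z) ≈ -12.48°, λ = atan2(p_y, p_x) ≈ 70.21°.

≈ 12.5°S, 70.2°E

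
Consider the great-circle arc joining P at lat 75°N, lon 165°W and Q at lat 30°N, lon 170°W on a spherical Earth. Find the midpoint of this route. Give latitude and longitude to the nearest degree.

Convert each endpoint to a unit vector on the sphere (x = cos φ cos λ, y = cos φ sin λ, z = sin φ).
The central angle between the endpoints is δ = arccos(p₁·p₂) ≈ 0.787 rad (45.1°).
Interpolate at f = 1/2 with slerp weights a = sin((1−f)δ)/sin δ ≈ 0.541, b = sin(fδ)/sin δ ≈ 0.541.
p = a·p₁ + b·p₂ ≈ (-0.597, -0.118, 0.794); φ = arcsin(p_z) ≈ 52.52°, λ = atan2(p_y, p_x) ≈ -168.85°.

≈ lat 53°N, lon 169°W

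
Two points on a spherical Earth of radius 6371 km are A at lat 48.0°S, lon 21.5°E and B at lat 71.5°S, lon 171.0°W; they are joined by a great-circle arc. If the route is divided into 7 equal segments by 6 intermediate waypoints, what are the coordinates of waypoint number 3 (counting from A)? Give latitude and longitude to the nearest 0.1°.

Convert each endpoint to a unit vector on the sphere (x = cos φ cos λ, y = cos φ sin λ, z = sin φ).
The central angle between the endpoints is δ = arccos(p₁·p₂) ≈ 1.050 rad (60.2°).
Interpolate at f = 3/7 with slerp weights a = sin((1−f)δ)/sin δ ≈ 0.651, b = sin(fδ)/sin δ ≈ 0.501.
p = a·p₁ + b·p₂ ≈ (0.248, 0.135, -0.959); φ = arcsin(p_z) ≈ -73.60°, λ = atan2(p_y, p_x) ≈ 28.51°.

≈ lat 73.6°S, lon 28.5°E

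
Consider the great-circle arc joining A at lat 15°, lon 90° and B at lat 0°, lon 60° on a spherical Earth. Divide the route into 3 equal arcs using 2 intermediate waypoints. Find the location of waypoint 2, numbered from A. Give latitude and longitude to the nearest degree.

Write both endpoints as unit vectors p₁, p₂ with components (cos φ cos λ, cos φ sin λ, sin φ).
The central angle between the endpoints is δ = arccos(p₁·p₂) ≈ 0.580 rad (33.2°).
Interpolate at f = 2/3 with slerp weights a = sin((1−f)δ)/sin δ ≈ 0.351, b = sin(fδ)/sin δ ≈ 0.688.
p = a·p₁ + b·p₂ ≈ (0.344, 0.935, 0.091); φ = arcsin(p_z) ≈ 5.21°, λ = atan2(p_y, p_x) ≈ 69.79°.

≈ lat 5°, lon 70°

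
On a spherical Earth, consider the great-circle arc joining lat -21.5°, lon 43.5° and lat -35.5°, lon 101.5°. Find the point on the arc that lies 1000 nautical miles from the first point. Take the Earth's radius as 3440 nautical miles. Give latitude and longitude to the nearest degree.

Write both endpoints as unit vectors p₁, p₂ with components (cos φ cos λ, cos φ sin λ, sin φ).
The central angle between the endpoints is δ = arccos(p₁·p₂) ≈ 0.909 rad (52.1°). The total great-circle distance is δ·R ≈ 0.909 × 3440 ≈ 3128 nmi, so the target fraction is f = 1000/3128 ≈ 0.320.
Interpolate at f ≈ 0.320 with slerp weights a = sin((1−f)δ)/sin δ ≈ 0.735, b = sin(fδ)/sin δ ≈ 0.363.
p = a·p₁ + b·p₂ ≈ (0.437, 0.760, -0.480); φ = arcsin(p_z) ≈ -28.70°, λ = atan2(p_y, p_x) ≈ 60.11°.

≈ lat -29°, lon 60°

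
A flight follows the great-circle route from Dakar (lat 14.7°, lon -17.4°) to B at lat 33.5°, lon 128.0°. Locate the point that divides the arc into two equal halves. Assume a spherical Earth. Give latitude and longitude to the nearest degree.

Convert each endpoint to a unit vector on the sphere (x = cos φ cos λ, y = cos φ sin λ, z = sin φ).
The central angle between the endpoints is δ = arccos(p₁·p₂) ≈ 2.122 rad (121.6°).
Interpolate at f = 1/2 with slerp weights a = sin((1−f)δ)/sin δ ≈ 1.025, b = sin(fδ)/sin δ ≈ 1.025.
p = a·p₁ + b·p₂ ≈ (0.420, 0.377, 0.826); φ = arcsin(p_z) ≈ 55.65°, λ = atan2(p_y, p_x) ≈ 41.93°.

≈ lat 56°, lon 42°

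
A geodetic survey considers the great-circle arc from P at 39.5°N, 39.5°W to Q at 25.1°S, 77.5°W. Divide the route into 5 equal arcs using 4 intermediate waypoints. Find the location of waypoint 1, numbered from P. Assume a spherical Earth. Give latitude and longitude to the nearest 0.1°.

≈ 27.1°N, 49.1°W

Write both endpoints as unit vectors p₁, p₂ with components (cos φ cos λ, cos φ sin λ, sin φ).
The central angle between the endpoints is δ = arccos(p₁·p₂) ≈ 1.286 rad (73.7°).
Interpolate at f = 1/5 with slerp weights a = sin((1−f)δ)/sin δ ≈ 0.893, b = sin(fδ)/sin δ ≈ 0.265.
p = a·p₁ + b·p₂ ≈ (0.583, -0.672, 0.455); φ = arcsin(p_z) ≈ 27.09°, λ = atan2(p_y, p_x) ≈ -49.05°.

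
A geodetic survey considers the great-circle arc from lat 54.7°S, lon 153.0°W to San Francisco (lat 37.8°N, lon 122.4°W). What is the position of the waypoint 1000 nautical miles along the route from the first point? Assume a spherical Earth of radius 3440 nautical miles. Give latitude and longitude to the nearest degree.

Write both endpoints as unit vectors p₁, p₂ with components (cos φ cos λ, cos φ sin λ, sin φ).
The central angle between the endpoints is δ = arccos(p₁·p₂) ≈ 1.678 rad (96.2°). The total great-circle distance is δ·R ≈ 1.678 × 3440 ≈ 5773 nmi, so the target fraction is f = 1000/5773 ≈ 0.173.
Interpolate at f ≈ 0.173 with slerp weights a = sin((1−f)δ)/sin δ ≈ 0.989, b = sin(fδ)/sin δ ≈ 0.288.
p = a·p₁ + b·p₂ ≈ (-0.631, -0.452, -0.630); φ = arcsin(p_z) ≈ -39.08°, λ = atan2(p_y, p_x) ≈ -144.41°.

≈ lat 39°S, lon 144°W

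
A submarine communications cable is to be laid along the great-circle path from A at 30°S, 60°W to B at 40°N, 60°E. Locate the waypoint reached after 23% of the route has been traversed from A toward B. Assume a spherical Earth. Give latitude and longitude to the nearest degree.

≈ 13°S, 33°W

Convert each endpoint to a unit vector on the sphere (x = cos φ cos λ, y = cos φ sin λ, z = sin φ).
The central angle between the endpoints is δ = arccos(p₁·p₂) ≈ 2.282 rad (130.8°).
Interpolate at f = 0.23 with slerp weights a = sin((1−f)δ)/sin δ ≈ 1.298, b = sin(fδ)/sin δ ≈ 0.662.
p = a·p₁ + b·p₂ ≈ (0.815, -0.534, -0.223); φ = arcsin(p_z) ≈ -12.91°, λ = atan2(p_y, p_x) ≈ -33.23°.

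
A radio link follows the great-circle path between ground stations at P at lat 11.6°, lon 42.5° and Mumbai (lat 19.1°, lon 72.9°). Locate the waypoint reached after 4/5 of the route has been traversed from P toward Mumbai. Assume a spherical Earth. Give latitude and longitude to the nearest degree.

Convert each endpoint to a unit vector on the sphere (x = cos φ cos λ, y = cos φ sin λ, z = sin φ).
The central angle between the endpoints is δ = arccos(p₁·p₂) ≈ 0.527 rad (30.2°).
Interpolate at f = 4/5 with slerp weights a = sin((1−f)δ)/sin δ ≈ 0.209, b = sin(fδ)/sin δ ≈ 0.814.
p = a·p₁ + b·p₂ ≈ (0.377, 0.873, 0.308); φ = arcsin(p_z) ≈ 17.96°, λ = atan2(p_y, p_x) ≈ 66.64°.

≈ lat 18°, lon 67°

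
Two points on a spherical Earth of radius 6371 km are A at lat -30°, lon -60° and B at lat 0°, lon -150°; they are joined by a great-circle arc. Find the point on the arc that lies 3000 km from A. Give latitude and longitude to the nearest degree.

≈ lat -26°, lon -90°

Write both endpoints as unit vectors p₁, p₂ with components (cos φ cos λ, cos φ sin λ, sin φ).
The central angle between the endpoints is δ = arccos(p₁·p₂) ≈ 1.571 rad (90.0°). The total great-circle distance is δ·R ≈ 1.571 × 6371 ≈ 10008 km, so the target fraction is f = 3000/10008 ≈ 0.300.
Interpolate at f ≈ 0.300 with slerp weights a = sin((1−f)δ)/sin δ ≈ 0.891, b = sin(fδ)/sin δ ≈ 0.454.
p = a·p₁ + b·p₂ ≈ (-0.007, -0.895, -0.446); φ = arcsin(p_z) ≈ -26.46°, λ = atan2(p_y, p_x) ≈ -90.45°.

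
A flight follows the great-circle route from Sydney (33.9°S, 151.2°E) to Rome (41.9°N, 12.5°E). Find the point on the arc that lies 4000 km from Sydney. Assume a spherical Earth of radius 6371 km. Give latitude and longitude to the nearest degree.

≈ (14°S, 118°E)

Convert each endpoint to a unit vector on the sphere (x = cos φ cos λ, y = cos φ sin λ, z = sin φ).
The central angle between the endpoints is δ = arccos(p₁·p₂) ≈ 2.562 rad (146.8°). The total great-circle distance is δ·R ≈ 2.562 × 6371 ≈ 16322 km, so the target fraction is f = 4000/16322 ≈ 0.245.
Interpolate at f ≈ 0.245 with slerp weights a = sin((1−f)δ)/sin δ ≈ 1.706, b = sin(fδ)/sin δ ≈ 1.072.
p = a·p₁ + b·p₂ ≈ (-0.462, 0.855, -0.236); φ = arcsin(p_z) ≈ -13.63°, λ = atan2(p_y, p_x) ≈ 118.38°.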